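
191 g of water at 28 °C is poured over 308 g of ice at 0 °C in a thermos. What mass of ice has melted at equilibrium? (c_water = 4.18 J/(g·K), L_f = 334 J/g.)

m_melted ≈ 66.9 g

Heat available from the water dropping to 0 °C: 191·4.18·28 = 22355 J.
Melting all 308 g of ice would need 308·334 = 102872 J.
22355 J < 102872 J, so only part of the ice melts and the system sits at 0 °C.
m_melt = 22355 / L_f = 66.93 g.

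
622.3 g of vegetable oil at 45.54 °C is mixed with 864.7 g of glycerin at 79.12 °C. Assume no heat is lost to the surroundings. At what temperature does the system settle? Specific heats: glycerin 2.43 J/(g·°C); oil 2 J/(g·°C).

T_f ≈ 66.6 °C

Conservation of energy gives ΣQ = 0:
864.7*2.43*(T − 79.12) + 622.3*2*(T − 45.54) = 0
(2101.2 + 1244.6) T = 2101.2*79.12 + 1244.6*45.54
T = 222928/3345.8 ≈ 66.63 °C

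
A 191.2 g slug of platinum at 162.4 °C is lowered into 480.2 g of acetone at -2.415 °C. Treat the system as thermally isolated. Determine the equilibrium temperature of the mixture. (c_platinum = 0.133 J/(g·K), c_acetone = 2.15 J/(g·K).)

T_f ≈ 1.5 °C

Let T be the final temperature. ΣQ_i = 0:
191.2·0.133·(T − 162.4) + 480.2·2.15·(T − (-2.415)) = 0
25.43(T − 162.4) + 1032.4(T − (-2.415)) = 0
1057.9 T = 1636.4
T = 1636.4/1057.9 ≈ 1.55 °C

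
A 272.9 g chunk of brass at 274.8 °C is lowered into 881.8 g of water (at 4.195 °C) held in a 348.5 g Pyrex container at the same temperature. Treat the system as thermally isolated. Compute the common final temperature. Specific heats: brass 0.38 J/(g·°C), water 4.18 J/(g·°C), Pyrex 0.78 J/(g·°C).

Let T be the final temperature. ΣQ_i = 0:
272.9×0.38×(T − 274.8) + 881.8×4.18×(T − 4.195) + 348.5×0.78×(T − 4.195) = 0
103.7(T − 274.8) + 3685.9(T − 4.195) + 271.83(T − 4.195) = 0
4061.5 T = 45100
T = 45100/4061.5 ≈ 11.10 °C

T_f ≈ 11.1 °C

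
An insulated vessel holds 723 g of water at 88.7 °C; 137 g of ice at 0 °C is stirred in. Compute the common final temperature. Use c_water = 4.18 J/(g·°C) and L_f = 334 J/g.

Conservation of energy gives ΣQ = 0:
latent heat to melt: 137·334 = 45758; warm the meltwater: 572.66 T; water cools: 723·4.18·(T − 88.7) = 3022.1(T − 88.7)
3594.8 T = 268064 − 45758 = 222306
T ≈ 61.84 °C. Since T > 0 °C, the all-ice-melts assumption holds.

T_f ≈ 61.8 °C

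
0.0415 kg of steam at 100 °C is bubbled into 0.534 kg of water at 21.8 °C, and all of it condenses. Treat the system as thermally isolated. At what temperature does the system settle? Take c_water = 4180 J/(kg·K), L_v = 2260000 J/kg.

T_f ≈ 66.4 °C

Sum of m c ΔT and latent-heat terms is zero:
steam→water at 100 °C releases m L_v = 0.0415·2260000 = 93790; condensate cools 100→T: 0.0415·4180·(T − 100) = 173.47(T − 100); original water: 2232.1(T − 21.8)
2405.6 T = 93790 + 17347 + 48660 = 159797
T ≈ 66.43 °C (< 100 °C, so full condensation is consistent).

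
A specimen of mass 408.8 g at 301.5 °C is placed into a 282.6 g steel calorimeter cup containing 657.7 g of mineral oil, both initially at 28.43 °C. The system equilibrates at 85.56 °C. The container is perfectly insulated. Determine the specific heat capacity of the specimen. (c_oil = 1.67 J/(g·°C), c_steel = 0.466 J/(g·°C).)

c ≈ 0.796 J/(g·°C)

Conservation of energy gives ΣQ = 0:
408.8·c·(85.56 − 301.5) + 657.7·1.67·(85.56 − 28.43) + 282.6·0.466·(85.56 − 28.43) = 0
-88276 c = -70273
c = -70273/-88276 ≈ 0.7961 J/(g·°C)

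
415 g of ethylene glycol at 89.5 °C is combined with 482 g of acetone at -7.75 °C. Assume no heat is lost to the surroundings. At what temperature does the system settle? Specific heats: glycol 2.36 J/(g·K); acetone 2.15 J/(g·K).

Heat gained plus heat lost sum to zero:
415*2.36*(T − 89.5) + 482*2.15*(T − (-7.75)) = 0
979.4(T − 89.5) + 1036.3(T − (-7.75)) = 0
(979.4 + 1036.3) T = 979.4*89.5 + 1036.3*(-7.75)
T = 79625 / 2015.7 = 39.5 °C

T_f ≈ 39.5 °C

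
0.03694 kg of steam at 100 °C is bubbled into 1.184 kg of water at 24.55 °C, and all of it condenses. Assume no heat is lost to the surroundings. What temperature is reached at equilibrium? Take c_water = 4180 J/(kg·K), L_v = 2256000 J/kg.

Conservation of energy gives ΣQ = 0:
condense steam: −0.03694·2256000 = −83337; condensed water 100 °C→T: 154.41(T − 100); original water: 4949.1(T − 24.55)
5103.5 T = 83337 + 15441 + 121501 = 220278
T ≈ 43.16 °C — below 100 °C, confirming all the steam condensed.

T_f ≈ 43.2 °C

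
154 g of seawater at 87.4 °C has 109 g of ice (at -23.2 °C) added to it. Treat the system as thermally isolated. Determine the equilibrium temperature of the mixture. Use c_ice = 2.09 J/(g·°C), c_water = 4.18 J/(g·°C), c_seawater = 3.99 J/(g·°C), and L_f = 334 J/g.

T_f ≈ 11.2 °C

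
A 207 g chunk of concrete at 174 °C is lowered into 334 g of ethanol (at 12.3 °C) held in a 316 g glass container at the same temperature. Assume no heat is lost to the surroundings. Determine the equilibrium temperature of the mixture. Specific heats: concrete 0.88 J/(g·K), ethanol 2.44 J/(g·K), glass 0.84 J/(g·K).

T_f ≈ 35.6 °C

Setting the total heat transfer to zero:
207*0.88*(T − 174) + 334*2.44*(T − 12.3) + 316*0.84*(T − 12.3) = 0
(182.16 + 814.96 + 265.44) T = 182.16*174 + 814.96*12.3 + 265.44*12.3
T = 44985/1262.6 ≈ 35.63 °C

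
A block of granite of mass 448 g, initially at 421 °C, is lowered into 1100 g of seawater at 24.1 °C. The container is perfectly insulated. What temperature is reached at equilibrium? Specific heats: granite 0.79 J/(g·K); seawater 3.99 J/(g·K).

Heat gained plus heat lost sum to zero:
448×0.79×(T − 421) + 1100×3.99×(T − 24.1) = 0
353.92(T − 421) + 4389(T − 24.1) = 0
4742.9 T = 254775
T ≈ 53.72 °C

T_f ≈ 53.7 °C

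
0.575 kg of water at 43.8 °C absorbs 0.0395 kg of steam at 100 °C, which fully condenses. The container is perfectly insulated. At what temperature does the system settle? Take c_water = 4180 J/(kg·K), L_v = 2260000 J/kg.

Sum of m c ΔT and latent-heat terms is zero:
condense steam: −0.0395·2260000 = −89270; condensate cools 100→T: 0.0395·4180·(T − 100) = 165.11(T − 100); original water: 2403.5(T − 43.8)
2568.6 T = 89270 + 16511 + 105273 = 211054
T ≈ 82.17 °C (< 100 °C, so full condensation is consistent).

T_f ≈ 82.2 °C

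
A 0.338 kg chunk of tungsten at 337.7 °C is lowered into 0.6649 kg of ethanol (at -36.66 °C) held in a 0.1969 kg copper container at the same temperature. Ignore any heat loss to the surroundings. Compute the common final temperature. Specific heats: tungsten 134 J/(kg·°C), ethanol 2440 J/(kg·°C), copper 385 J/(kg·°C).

T_f is the heat-capacity-weighted average of the initial temperatures:
T_f = (45.29·337.7 + 1622.4·(-36.66) + 75.81·(-36.66)) / (45.29 + 1622.4 + 75.81)
    = -46960 / 1743.5 ≈ -26.93 °C

T_f ≈ -26.9 °C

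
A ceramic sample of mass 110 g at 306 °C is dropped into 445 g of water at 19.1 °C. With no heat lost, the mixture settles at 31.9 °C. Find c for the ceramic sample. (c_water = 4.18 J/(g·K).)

c ≈ 0.79 J/(g·K)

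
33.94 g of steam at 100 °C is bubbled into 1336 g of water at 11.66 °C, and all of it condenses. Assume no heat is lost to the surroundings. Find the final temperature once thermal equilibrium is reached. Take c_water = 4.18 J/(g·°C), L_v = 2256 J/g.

T_f ≈ 27.2 °C

Setting the total heat transfer to zero:
steam→water at 100 °C releases m L_v = 33.94·2256 = 76569
  condensed water 100 °C→T: 141.87(T − 100)
  original water: 5584.5(T − 11.66)
5726.3 T = 76569 + 14187 + 65115 = 155871
T ≈ 27.22 °C (< 100 °C, so full condensation is consistent).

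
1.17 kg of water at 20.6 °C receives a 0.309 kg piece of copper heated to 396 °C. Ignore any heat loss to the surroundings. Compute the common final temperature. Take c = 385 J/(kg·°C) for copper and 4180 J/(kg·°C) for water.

Net heat exchanged in the isolated system is zero:
0.309·385·(T − 396) + 1.17·4180·(T − 20.6) = 0
5009.6 T = 147856
T ≈ 29.51 °C

T_f ≈ 29.5 °C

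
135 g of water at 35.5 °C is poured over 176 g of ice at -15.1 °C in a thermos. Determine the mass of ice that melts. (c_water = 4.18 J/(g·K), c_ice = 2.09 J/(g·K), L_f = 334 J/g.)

m_melted ≈ 43.3 g

Heat available from the water dropping to 0 °C: 135·4.18·35.5 = 20033 J.
Warming the ice to 0 °C takes 176·2.09·15.1 = 5554.4 J, leaving 14478 J for melting.
Melting all 176 g of ice would need 176·334 = 58784 J.
Since 14478 < 58784 J, not all the ice melts; equilibrium is at 0 °C.
m_melted·334 = 14478  ⇒  m_melted ≈ 43.35 g.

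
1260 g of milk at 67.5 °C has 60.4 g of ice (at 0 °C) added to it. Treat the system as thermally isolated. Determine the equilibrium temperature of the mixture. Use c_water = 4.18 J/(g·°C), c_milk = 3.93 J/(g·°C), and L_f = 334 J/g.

T_f ≈ 60.3 °C

Let T be the final temperature. ΣQ_i = 0:
fusion: m_ice L_f = 60.4·334 = 20174
  warm the meltwater: 252.47 T
  milk cools: 1260·3.93·(T − 67.5) = 4951.8(T − 67.5)
5204.3 T = 334246 − 20174 = 314073
T ≈ 60.35 °C (positive, so assuming full melt was valid).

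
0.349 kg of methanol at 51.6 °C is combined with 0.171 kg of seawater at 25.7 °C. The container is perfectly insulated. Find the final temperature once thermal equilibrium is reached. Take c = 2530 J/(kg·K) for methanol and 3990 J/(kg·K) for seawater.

|Q_methanol| = |Q_seawater|:
0.349*2530*(51.6 − T) = 0.171*3990*(T − 25.7)
882.97(51.6 − T) = 682.29(T − 25.7)
1565.3 T = 63096  ⇒  T ≈ 40.31 °C

T_f ≈ 40.3 °C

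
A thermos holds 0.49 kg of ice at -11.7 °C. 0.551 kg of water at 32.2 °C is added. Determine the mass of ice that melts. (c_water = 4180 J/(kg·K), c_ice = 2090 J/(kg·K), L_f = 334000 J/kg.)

m_melted ≈ 0.186 kg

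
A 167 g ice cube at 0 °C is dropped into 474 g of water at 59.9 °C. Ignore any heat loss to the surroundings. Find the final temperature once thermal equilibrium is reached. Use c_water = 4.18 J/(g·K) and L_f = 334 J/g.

T_f ≈ 23.5 °C

Taking heat into each body as positive, Σ m c ΔT = 0:
melt ice: 167×334 = 55778; meltwater 0→T: 167×4.18×T = 698.06 T; water: 1981.3(T − 59.9)
2679.4 T = 118681 − 55778 = 62903
T ≈ 23.48 °C. Since T > 0 °C, the all-ice-melts assumption holds.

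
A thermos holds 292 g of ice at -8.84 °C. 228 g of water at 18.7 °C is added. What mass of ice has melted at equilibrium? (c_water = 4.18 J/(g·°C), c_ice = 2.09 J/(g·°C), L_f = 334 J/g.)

Water can give up m c ΔT = 228·4.18·18.7 = 17822 J before reaching 0 °C.
Warming the ice to 0 °C takes 292·2.09·8.84 = 5394.9 J, leaving 12427 J for melting.
To melt every bit of ice: 292·334 = 97528 J.
Since 12427 < 97528 J, not all the ice melts; equilibrium is at 0 °C.
m_melt = 12427 / L_f = 37.21 g.

m_melted ≈ 37.2 g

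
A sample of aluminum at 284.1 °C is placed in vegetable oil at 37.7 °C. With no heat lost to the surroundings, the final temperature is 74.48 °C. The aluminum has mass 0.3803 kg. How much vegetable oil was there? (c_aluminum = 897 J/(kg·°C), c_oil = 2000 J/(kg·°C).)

m ≈ 0.972 kg

Heat gained plus heat lost sum to zero:
0.3803·897·(74.48 − 284.1) + m·2000·(74.48 − 37.7) = 0
73560 m = 71507
m = 71507/73560 ≈ 0.9721 kg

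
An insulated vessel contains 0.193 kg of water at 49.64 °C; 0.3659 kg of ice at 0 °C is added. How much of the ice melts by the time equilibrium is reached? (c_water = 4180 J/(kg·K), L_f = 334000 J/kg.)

m_melted ≈ 0.12 kg

Cooling the water to 0 °C releases 0.193·4180·49.64 = 40047 J.
Melting all 0.3659 kg of ice would need 0.3659·334000 = 122211 J.
That's not enough to melt it all — equilibrium is at 0 °C with ice remaining.
m_melted·334000 = 40047  ⇒  m_melted ≈ 0.1199 kg.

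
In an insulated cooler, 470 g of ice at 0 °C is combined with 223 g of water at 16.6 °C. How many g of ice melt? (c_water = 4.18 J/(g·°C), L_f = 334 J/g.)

m_melted ≈ 46.3 g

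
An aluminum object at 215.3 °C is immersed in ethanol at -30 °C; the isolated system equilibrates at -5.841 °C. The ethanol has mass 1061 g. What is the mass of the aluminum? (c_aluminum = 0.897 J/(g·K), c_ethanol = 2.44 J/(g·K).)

m ≈ 315 g

Heat lost by the aluminum = heat gained by the ethanol:
m×0.897×(215.3 − -5.841) = 1061×2.44×(-5.841 − (-30))
198.36 m = 62544  ⇒  m ≈ 315.3 g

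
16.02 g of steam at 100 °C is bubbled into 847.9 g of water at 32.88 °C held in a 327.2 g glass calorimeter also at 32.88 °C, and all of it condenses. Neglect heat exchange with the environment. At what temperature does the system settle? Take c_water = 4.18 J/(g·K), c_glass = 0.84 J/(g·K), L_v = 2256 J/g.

T_f ≈ 43.3 °C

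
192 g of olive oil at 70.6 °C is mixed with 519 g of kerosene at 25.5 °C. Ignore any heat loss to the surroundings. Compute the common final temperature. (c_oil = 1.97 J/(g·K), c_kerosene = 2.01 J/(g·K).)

Heat gained plus heat lost sum to zero:
192*1.97*(T − 70.6) + 519*2.01*(T − 25.5) = 0
1421.4 T = 53305
T ≈ 37.50 °C

T_f ≈ 37.5 °C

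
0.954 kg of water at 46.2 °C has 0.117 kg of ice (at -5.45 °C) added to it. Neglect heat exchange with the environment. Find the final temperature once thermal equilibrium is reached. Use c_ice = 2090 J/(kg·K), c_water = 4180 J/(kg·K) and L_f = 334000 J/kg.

Taking heat into each body as positive, Σ m c ΔT = 0:
ice -5.45→0 °C: 0.117×2090×5.45 = 1332.7
  fusion: m_ice L_f = 0.117×334000 = 39078
  warm the meltwater: 489.06 T
  water cools: 0.954×4180×(T − 46.2) = 3987.7(T − 46.2)
4476.8 T = 184233 − 40411 = 143822
T ≈ 32.13 °C — above 0 °C, consistent with complete melting.

T_f ≈ 32.1 °C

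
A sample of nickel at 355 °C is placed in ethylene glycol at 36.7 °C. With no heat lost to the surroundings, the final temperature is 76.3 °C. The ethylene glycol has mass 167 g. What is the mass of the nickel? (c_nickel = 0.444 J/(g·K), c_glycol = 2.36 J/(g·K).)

m ≈ 126 g

Conservation of energy gives ΣQ = 0:
m·0.444·(76.3 − 355) + 167·2.36·(76.3 − 36.7) = 0
-123.74 m = -15607
m = -15607/-123.74 ≈ 126.1 g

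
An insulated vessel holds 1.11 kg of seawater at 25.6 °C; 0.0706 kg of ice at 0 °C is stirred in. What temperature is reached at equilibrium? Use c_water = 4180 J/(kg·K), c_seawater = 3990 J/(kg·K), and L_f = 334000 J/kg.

Setting the total heat transfer to zero:
latent heat to melt: 0.0706×334000 = 23580; warm the meltwater: 295.11 T; seawater cools: 1.11×3990×(T − 25.6) = 4428.9(T − 25.6)
4724 T = 113380 − 23580 = 89799
T ≈ 19.01 °C (positive, so assuming full melt was valid).

T_f ≈ 19.0 °C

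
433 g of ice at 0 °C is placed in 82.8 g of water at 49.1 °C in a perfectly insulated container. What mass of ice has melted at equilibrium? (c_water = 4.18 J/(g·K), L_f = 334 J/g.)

Cooling the water to 0 °C releases 82.8·4.18·49.1 = 16994 J.
Melting all 433 g of ice would need 433·334 = 144622 J.
Since 16994 < 144622 J, not all the ice melts; equilibrium is at 0 °C.
m_melted·334 = 16994  ⇒  m_melted ≈ 50.88 g.

m_melted ≈ 50.9 g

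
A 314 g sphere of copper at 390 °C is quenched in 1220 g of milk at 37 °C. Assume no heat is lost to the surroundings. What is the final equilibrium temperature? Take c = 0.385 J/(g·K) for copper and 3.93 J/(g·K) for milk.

T_f ≈ 45.7 °C

Heat gained plus heat lost sum to zero:
314·0.385·(T − 390) + 1220·3.93·(T − 37) = 0
120.89(T − 390) + 4794.6(T − 37) = 0
(120.89 + 4794.6) T = 120.89·390 + 4794.6·37
T = 224547/4915.5 ≈ 45.68 °C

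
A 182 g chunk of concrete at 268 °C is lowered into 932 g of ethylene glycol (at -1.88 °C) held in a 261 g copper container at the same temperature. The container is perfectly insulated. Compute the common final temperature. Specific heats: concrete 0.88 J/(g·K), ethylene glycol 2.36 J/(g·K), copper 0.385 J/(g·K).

T_f ≈ 15.7 °C

Conservation of energy gives ΣQ = 0:
182*0.88*(T − 268) + 932*2.36*(T − (-1.88)) + 261*0.385*(T − (-1.88)) = 0
160.16(T − 268) + 2199.5(T − (-1.88)) + 100.48(T − (-1.88)) = 0
(160.16 + 2199.5 + 100.48) T = 160.16*268 + 2199.5*(-1.88) + 100.48*(-1.88)
T = 38599/2460.2 ≈ 15.69 °C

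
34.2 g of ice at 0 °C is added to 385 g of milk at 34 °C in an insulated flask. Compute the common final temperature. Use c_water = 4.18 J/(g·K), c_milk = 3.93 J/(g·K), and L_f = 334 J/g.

T_f ≈ 24.2 °C

Let T be the final temperature. ΣQ_i = 0:
melt ice: 34.2×334 = 11423; meltwater 0→T: 34.2×4.18×T = 142.96 T; milk cools: 385×3.93×(T − 34) = 1513(T − 34)
1656 T = 51444 − 11423 = 40021
T ≈ 24.17 °C. Since T > 0 °C, the all-ice-melts assumption holds.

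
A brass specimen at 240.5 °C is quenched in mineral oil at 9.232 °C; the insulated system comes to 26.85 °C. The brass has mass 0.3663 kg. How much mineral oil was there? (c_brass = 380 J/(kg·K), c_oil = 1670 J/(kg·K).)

m ≈ 1.01 kg

|Q_brass| = |Q_oil|:
0.3663×380×(240.5 − 26.85) = m×1670×(26.85 − 9.232)
29422 m = 29739  ⇒  m ≈ 1.011 kg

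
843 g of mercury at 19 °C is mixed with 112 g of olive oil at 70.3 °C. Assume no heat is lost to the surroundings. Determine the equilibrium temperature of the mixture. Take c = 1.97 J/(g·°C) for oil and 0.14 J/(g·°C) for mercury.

Heat gained plus heat lost sum to zero:
112*1.97*(T − 70.3) + 843*0.14*(T − 19) = 0
220.64(T − 70.3) + 118.02(T − 19) = 0
338.66 T = 17753
T = 17753 / 338.66 = 52.4 °C

T_f ≈ 52.4 °C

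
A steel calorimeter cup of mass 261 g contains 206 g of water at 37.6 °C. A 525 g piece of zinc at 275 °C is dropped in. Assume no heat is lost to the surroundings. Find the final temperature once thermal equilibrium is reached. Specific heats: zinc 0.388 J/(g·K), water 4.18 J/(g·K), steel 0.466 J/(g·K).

T_f ≈ 78.4 °C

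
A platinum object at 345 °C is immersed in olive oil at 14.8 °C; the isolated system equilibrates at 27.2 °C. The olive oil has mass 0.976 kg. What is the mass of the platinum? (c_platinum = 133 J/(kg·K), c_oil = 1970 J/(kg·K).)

m ≈ 0.564 kg

|Q_platinum| = |Q_oil|:
m·133·(345 − 27.2) = 0.976·1970·(27.2 − 14.8)
42267 m = 23842  ⇒  m ≈ 0.5641 kg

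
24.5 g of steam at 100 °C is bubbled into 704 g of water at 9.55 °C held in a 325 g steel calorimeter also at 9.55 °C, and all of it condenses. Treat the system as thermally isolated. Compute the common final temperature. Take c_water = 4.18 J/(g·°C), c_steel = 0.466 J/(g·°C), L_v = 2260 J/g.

Net heat exchanged in the isolated system is zero:
condense steam: −24.5×2260 = −55370; condensate cools 100→T: 24.5×4.18×(T − 100) = 102.41(T − 100); original water: 2942.7(T − 9.55); cup: 151.45(T − 9.55)
3196.6 T = 55370 + 10241 + 29549 = 95160
T ≈ 29.77 °C (< 100 °C, so full condensation is consistent).

T_f ≈ 29.8 °C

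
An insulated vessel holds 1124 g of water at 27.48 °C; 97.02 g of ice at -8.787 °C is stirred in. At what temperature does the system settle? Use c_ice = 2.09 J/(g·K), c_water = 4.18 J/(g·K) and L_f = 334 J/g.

T_f ≈ 18.6 °C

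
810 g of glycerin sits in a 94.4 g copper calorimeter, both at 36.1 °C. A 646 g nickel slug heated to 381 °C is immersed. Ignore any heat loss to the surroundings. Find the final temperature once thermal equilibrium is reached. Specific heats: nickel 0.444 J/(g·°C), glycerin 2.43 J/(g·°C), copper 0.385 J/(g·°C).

Net heat exchanged in the isolated system is zero:
646*0.444*(T − 381) + 810*2.43*(T − 36.1) + 94.4*0.385*(T − 36.1) = 0
(286.82 + 1968.3 + 36.34) T = 286.82*381 + 1968.3*36.1 + 36.34*36.1
T = 181648/2291.5 ≈ 79.27 °C

T_f ≈ 79.3 °C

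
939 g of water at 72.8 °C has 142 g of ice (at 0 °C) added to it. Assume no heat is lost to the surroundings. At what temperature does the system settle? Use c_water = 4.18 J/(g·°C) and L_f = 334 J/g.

T_f ≈ 52.7 °C

Setting the total heat transfer to zero:
melt ice: 142·334 = 47428
  meltwater 0→T: 142·4.18·T = 593.56 T
  water cools: 939·4.18·(T − 72.8) = 3925(T − 72.8)
4518.6 T = 285741 − 47428 = 238313
T ≈ 52.74 °C (positive, so assuming full melt was valid).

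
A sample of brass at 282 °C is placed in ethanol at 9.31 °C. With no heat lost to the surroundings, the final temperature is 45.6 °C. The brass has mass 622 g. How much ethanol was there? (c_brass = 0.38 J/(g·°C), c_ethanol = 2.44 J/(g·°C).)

m ≈ 631 g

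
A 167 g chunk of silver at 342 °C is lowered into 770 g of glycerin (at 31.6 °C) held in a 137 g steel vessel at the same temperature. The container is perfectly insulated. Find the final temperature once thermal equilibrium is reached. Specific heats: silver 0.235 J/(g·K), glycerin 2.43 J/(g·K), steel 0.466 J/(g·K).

T_f ≈ 37.8 °C

Heat gained plus heat lost sum to zero:
167×0.235×(T − 342) + 770×2.43×(T − 31.6) + 137×0.466×(T − 31.6) = 0
(39.24 + 1871.1 + 63.84) T = 39.24×342 + 1871.1×31.6 + 63.84×31.6
T = 74566/1974.2 ≈ 37.77 °C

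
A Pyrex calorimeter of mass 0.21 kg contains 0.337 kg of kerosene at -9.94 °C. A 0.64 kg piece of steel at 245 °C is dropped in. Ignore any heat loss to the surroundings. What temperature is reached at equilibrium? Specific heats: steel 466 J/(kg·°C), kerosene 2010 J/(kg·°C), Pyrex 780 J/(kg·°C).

T_f ≈ 56.8 °C

Energy conservation, ΣQ = 0:
0.64*466*(T − 245) + 0.337*2010*(T − (-9.94)) + 0.21*780*(T − (-9.94)) = 0
298.24(T − 245) + 677.37(T − (-9.94)) + 163.8(T − (-9.94)) = 0
(298.24 + 677.37 + 163.8) T = 298.24*245 + 677.37*(-9.94) + 163.8*(-9.94)
T ≈ 56.79 °C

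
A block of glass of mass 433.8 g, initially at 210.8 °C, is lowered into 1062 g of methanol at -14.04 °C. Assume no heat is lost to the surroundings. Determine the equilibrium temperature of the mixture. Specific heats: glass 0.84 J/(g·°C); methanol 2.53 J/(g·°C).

T_f ≈ 12.8 °C

With ΣQ=0 the equilibrium temperature is the m·c-weighted mean:
T_f = (364.39·210.8 + 2686.9·(-14.04)) / (364.39 + 2686.9)
    = 39090 / 3051.3 ≈ 12.81 °C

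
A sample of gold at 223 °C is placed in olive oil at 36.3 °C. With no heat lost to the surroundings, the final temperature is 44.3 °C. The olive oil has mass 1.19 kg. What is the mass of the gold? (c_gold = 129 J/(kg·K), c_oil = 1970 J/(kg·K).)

Conservation of energy gives ΣQ = 0:
m×129×(44.3 − 223) + 1.19×1970×(44.3 − 36.3) = 0
-23052 m = -18754
m = -18754/-23052 ≈ 0.8136 kg

m ≈ 0.814 kg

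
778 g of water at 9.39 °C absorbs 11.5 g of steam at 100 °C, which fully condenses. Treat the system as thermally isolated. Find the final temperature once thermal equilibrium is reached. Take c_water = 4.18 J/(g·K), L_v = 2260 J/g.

T_f ≈ 18.6 °C

Taking heat into each body as positive, Σ m c ΔT = 0:
steam→water at 100 °C releases m L_v = 11.5×2260 = 25990
  condensed water 100 °C→T: 48.07(T − 100)
  original water: 3252(T − 9.39)
3300.1 T = 25990 + 4807 + 30537 = 61334
T ≈ 18.59 °C (< 100 °C, so full condensation is consistent).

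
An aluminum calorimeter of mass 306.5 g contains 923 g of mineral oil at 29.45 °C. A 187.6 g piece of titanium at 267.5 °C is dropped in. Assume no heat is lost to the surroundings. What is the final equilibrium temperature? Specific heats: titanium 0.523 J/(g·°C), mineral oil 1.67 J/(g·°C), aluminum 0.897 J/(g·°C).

T_f ≈ 41.6 °C

Net heat exchanged in the isolated system is zero:
187.6*0.523*(T − 267.5) + 923*1.67*(T − 29.45) + 306.5*0.897*(T − 29.45) = 0
98.11(T − 267.5) + 1541.4(T − 29.45) + 274.93(T − 29.45) = 0
(98.11 + 1541.4 + 274.93) T = 98.11*267.5 + 1541.4*29.45 + 274.93*29.45
T ≈ 41.65 °C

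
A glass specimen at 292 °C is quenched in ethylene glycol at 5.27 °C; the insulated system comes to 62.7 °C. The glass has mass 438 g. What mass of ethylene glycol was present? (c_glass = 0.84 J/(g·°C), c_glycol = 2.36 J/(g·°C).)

m ≈ 622 g

|Q_glass| = |Q_glycol|:
438·0.84·(292 − 62.7) = m·2.36·(62.7 − 5.27)
135.53 m = 84364  ⇒  m ≈ 622.5 g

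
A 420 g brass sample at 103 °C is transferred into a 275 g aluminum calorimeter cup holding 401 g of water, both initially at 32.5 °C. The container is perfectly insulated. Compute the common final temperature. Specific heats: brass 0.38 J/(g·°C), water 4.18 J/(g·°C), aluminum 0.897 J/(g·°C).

Energy conservation, ΣQ = 0:
420·0.38·(T − 103) + 401·4.18·(T − 32.5) + 275·0.897·(T − 32.5) = 0
(159.6 + 1676.2 + 246.68) T = 159.6·103 + 1676.2·32.5 + 246.68·32.5
T ≈ 37.90 °C

T_f ≈ 37.9 °C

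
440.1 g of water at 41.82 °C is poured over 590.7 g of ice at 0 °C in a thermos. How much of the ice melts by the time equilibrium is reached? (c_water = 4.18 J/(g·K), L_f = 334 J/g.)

m_melted ≈ 230 g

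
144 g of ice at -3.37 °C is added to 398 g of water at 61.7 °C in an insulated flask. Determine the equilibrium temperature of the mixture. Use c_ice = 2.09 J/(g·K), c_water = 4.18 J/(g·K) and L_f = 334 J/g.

Setting the total heat transfer to zero:
ice -3.37→0 °C: 144·2.09·3.37 = 1014.2
  latent heat to melt: 144·334 = 48096
  meltwater 0→T: 144·4.18·T = 601.92 T
  water: 1663.6(T − 61.7)
2265.6 T = 102647 − 49110 = 53536
T ≈ 23.63 °C — above 0 °C, consistent with complete melting.

T_f ≈ 23.6 °C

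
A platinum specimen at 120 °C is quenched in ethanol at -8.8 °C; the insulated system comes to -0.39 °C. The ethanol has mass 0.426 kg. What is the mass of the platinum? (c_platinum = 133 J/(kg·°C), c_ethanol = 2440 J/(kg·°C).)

m ≈ 0.546 kg

|Q_platinum| = |Q_ethanol|:
m×133×(120 − -0.39) = 0.426×2440×(-0.39 − (-8.8))
16012 m = 8741.7  ⇒  m ≈ 0.546 kg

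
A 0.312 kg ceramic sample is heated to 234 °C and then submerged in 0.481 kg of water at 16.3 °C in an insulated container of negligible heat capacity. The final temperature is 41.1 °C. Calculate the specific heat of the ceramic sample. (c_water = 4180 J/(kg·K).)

Let T be the final temperature. ΣQ_i = 0:
0.312×c×(41.1 − 234) + 0.481×4180×(41.1 − 16.3) = 0
-60.18 c = -49862
c = -49862/-60.18 ≈ 828.5 J/(kg·K)

c ≈ 828 J/(kg·K)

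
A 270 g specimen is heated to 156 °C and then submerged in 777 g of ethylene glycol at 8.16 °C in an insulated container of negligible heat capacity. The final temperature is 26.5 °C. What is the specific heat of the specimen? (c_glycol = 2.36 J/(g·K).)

c ≈ 0.962 J/(g·K)

Heat lost by the specimen = heat gained by the glycol:
270·c·(156 − 26.5) = 777·2.36·(26.5 − 8.16)
34965 c = 33630  ⇒  c ≈ 0.9618 J/(g·K)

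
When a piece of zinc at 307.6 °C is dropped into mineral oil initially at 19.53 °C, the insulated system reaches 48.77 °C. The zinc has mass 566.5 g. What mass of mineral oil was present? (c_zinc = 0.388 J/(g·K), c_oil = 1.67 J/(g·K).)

m ≈ 1170 g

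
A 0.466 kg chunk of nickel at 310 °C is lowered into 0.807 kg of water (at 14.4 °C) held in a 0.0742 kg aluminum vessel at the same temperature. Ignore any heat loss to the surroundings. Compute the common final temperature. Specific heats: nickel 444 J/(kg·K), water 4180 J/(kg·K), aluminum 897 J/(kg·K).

T_f ≈ 31.2 °C

Conservation of energy gives ΣQ = 0:
0.466*444*(T − 310) + 0.807*4180*(T − 14.4) + 0.0742*897*(T − 14.4) = 0
206.9(T − 310) + 3373.3(T − 14.4) + 66.56(T − 14.4) = 0
3646.7 T = 113674
T ≈ 31.17 °C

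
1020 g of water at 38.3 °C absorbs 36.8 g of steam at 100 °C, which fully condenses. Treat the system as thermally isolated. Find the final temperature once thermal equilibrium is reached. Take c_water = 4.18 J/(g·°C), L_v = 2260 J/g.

T_f ≈ 59.3 °C

Energy balance with sensible and latent terms:
condense steam: −36.8×2260 = −83168; condensed water 100 °C→T: 153.82(T − 100); original water: 4263.6(T − 38.3)
4417.4 T = 83168 + 15382 + 163296 = 261846
T ≈ 59.28 °C (< 100 °C, so full condensation is consistent).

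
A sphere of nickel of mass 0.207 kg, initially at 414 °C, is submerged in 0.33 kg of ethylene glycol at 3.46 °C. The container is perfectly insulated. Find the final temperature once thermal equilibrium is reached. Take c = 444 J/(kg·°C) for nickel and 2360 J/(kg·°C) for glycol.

T_f ≈ 46.8 °C

Energy conservation, ΣQ = 0:
0.207×444×(T − 414) + 0.33×2360×(T − 3.46) = 0
91.91(T − 414) + 778.8(T − 3.46) = 0
870.71 T = 40745
T = 40745 / 870.71 = 46.8 °C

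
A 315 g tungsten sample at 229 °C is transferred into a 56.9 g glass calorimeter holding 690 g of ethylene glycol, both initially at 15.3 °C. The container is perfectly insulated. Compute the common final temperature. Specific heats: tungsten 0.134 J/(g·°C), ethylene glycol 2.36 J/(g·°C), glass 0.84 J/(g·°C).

T_f ≈ 20.5 °C

Let T be the final temperature. ΣQ_i = 0:
315×0.134×(T − 229) + 690×2.36×(T − 15.3) + 56.9×0.84×(T − 15.3) = 0
1718.4 T = 35312
T = 35312/1718.4 ≈ 20.55 °C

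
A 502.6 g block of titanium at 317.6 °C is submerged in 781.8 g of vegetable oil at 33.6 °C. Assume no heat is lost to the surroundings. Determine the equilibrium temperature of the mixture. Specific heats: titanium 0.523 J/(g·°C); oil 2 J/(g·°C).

Taking heat into each body as positive, Σ m c ΔT = 0:
502.6×0.523×(T − 317.6) + 781.8×2×(T − 33.6) = 0
262.86(T − 317.6) + 1563.6(T − 33.6) = 0
1826.5 T = 136021
T = 136021/1826.5 ≈ 74.47 °C

T_f ≈ 74.5 °C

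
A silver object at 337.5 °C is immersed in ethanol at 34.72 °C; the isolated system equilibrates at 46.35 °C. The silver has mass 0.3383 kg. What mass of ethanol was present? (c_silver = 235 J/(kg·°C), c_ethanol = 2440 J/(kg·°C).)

|Q_silver| = |Q_ethanol|:
0.3383·235·(337.5 − 46.35) = m·2440·(46.35 − 34.72)
28377 m = 23147  ⇒  m ≈ 0.8157 kg

m ≈ 0.816 kg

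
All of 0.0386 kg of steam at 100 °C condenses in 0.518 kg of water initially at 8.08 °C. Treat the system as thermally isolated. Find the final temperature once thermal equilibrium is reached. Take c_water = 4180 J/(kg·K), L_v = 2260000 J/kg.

Energy conservation, ΣQ = 0:
steam→water at 100 °C releases m L_v = 0.0386×2260000 = 87236
  condensed water 100 °C→T: 161.35(T − 100)
  water warms: 0.518×4180×(T − 8.08) = 2165.2(T − 8.08)
2326.6 T = 87236 + 16135 + 17495 = 120866
T ≈ 51.95 °C (< 100 °C, so full condensation is consistent).

T_f ≈ 51.9 °C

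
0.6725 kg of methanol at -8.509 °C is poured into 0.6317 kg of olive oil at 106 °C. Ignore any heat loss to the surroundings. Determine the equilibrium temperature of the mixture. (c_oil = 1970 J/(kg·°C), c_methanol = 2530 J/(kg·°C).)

T_f ≈ 39.9 °C

T_f = Σ m_i c_i T_i / Σ m_i c_i:
T_f = (1244.4*106 + 1701.4*(-8.509)) / (1244.4 + 1701.4)
    = 117434 / 2945.9 ≈ 39.86 °C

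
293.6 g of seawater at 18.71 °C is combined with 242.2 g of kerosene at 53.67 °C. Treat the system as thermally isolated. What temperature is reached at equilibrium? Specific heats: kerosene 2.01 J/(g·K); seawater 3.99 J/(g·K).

T_f ≈ 29.0 °C

Energy conservation, ΣQ = 0:
242.2·2.01·(T − 53.67) + 293.6·3.99·(T − 18.71) = 0
486.82(T − 53.67) + 1171.5(T − 18.71) = 0
1658.3 T = 48046
T = 48046/1658.3 ≈ 28.97 °C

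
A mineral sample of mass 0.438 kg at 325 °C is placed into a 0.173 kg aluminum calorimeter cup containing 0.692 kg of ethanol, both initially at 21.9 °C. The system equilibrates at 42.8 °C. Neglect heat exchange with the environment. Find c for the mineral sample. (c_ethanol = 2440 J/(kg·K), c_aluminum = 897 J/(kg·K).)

c ≈ 312 J/(kg·K)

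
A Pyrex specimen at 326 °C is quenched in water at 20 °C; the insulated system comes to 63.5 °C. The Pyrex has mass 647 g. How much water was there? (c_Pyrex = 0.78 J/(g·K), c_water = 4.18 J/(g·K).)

m ≈ 729 g

Heat gained plus heat lost sum to zero:
647·0.78·(63.5 − 326) + m·4.18·(63.5 − 20) = 0
181.83 m = 132473
m = 132473/181.83 ≈ 728.6 g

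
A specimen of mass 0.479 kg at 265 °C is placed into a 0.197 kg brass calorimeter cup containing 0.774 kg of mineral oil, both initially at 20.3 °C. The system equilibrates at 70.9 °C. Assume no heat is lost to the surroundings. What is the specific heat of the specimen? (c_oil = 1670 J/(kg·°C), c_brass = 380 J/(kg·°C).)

Net heat exchanged in the isolated system is zero:
0.479×c×(70.9 − 265) + 0.774×1670×(70.9 − 20.3) + 0.197×380×(70.9 − 20.3) = 0
-92.97 c = -69192
c = -69192/-92.97 ≈ 744.2 J/(kg·°C)

c ≈ 744 J/(kg·°C)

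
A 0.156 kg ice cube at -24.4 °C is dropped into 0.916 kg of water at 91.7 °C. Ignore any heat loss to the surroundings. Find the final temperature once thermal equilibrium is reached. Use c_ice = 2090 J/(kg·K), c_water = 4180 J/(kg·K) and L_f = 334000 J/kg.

T_f ≈ 65.0 °C

Heat gained plus heat lost sum to zero:
ice -24.4→0 °C: 0.156×2090×24.4 = 7955.4
  latent heat to melt: 0.156×334000 = 52104
  meltwater 0→T: 0.156×4180×T = 652.08 T
  water: 3828.9(T − 91.7)
4481 T = 351108 − 60059 = 291049
T ≈ 64.95 °C (positive, so assuming full melt was valid).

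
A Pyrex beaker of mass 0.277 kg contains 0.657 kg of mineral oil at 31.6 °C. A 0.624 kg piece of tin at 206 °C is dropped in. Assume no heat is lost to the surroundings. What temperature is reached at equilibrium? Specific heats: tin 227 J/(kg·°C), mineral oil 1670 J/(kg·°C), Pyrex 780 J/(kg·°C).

Heat gained plus heat lost sum to zero:
0.624*227*(T − 206) + 0.657*1670*(T − 31.6) + 0.277*780*(T − 31.6) = 0
141.65(T − 206) + 1097.2(T − 31.6) + 216.06(T − 31.6) = 0
1454.9 T = 70678
T = 70678 / 1454.9 = 48.6 °C

T_f ≈ 48.6 °C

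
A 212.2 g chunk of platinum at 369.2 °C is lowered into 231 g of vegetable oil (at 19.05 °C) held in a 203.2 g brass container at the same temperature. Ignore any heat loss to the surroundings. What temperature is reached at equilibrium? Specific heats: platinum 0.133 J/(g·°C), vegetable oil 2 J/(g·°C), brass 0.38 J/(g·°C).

T_f ≈ 36.5 °C

Taking heat into each body as positive, Σ m c ΔT = 0:
212.2·0.133·(T − 369.2) + 231·2·(T − 19.05) + 203.2·0.38·(T − 19.05) = 0
28.22(T − 369.2) + 462(T − 19.05) + 77.22(T − 19.05) = 0
(28.22 + 462 + 77.22) T = 28.22·369.2 + 462·19.05 + 77.22·19.05
T ≈ 36.47 °C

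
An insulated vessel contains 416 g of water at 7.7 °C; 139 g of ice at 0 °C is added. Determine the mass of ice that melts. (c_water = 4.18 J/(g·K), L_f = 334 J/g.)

Water can give up m c ΔT = 416×4.18×7.7 = 13389 J before reaching 0 °C.
Fully melting the ice requires m_ice L_f = 139×334 = 46426 J.
Since 13389 < 46426 J, not all the ice melts; equilibrium is at 0 °C.
Mass melted = 13389/334 ≈ 40.09 g.

m_melted ≈ 40.1 g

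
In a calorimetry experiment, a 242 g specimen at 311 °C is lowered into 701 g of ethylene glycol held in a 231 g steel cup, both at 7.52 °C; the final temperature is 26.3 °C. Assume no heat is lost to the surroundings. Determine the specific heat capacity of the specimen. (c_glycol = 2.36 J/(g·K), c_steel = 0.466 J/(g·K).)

c ≈ 0.48 J/(g·K)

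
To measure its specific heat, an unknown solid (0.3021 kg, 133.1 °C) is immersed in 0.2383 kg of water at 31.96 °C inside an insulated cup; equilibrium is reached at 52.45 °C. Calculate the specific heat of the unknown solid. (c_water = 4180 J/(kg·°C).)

Conservation of energy gives ΣQ = 0:
0.3021×c×(52.45 − 133.1) + 0.2383×4180×(52.45 − 31.96) = 0
-24.36 c = -20410
c = -20410/-24.36 ≈ 837.7 J/(kg·°C)

c ≈ 838 J/(kg·°C)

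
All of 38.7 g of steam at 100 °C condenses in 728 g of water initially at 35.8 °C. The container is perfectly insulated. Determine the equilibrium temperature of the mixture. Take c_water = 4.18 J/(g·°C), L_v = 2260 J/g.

Sum of m c ΔT and latent-heat terms is zero:
latent heat released on condensation: 38.7·2260 = 87462; condensed water 100 °C→T: 161.77(T − 100); water warms: 728·4.18·(T − 35.8) = 3043(T − 35.8)
3204.8 T = 87462 + 16177 + 108941 = 212579
T ≈ 66.33 °C (< 100 °C, so full condensation is consistent).

T_f ≈ 66.3 °C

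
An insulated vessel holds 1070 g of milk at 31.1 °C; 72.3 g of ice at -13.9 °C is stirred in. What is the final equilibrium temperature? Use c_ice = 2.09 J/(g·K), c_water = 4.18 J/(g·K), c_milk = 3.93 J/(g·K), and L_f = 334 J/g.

Net heat exchanged in the isolated system is zero:
warm ice to 0 °C: 72.3×2.09×(0 − (-13.9)) = 2100.4; melt ice: 72.3×334 = 24148; meltwater 0→T: 72.3×4.18×T = 302.21 T; milk cools: 1070×3.93×(T − 31.1) = 4205.1(T − 31.1)
4507.3 T = 130779 − 26249 = 104530
T ≈ 23.19 °C (positive, so assuming full melt was valid).

T_f ≈ 23.2 °C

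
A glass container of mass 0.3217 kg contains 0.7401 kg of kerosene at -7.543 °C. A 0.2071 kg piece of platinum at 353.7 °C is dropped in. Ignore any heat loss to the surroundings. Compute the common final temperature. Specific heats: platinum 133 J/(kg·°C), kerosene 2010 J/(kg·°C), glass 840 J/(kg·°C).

T_f ≈ -2.0 °C

T_f = Σ m_i c_i T_i / Σ m_i c_i:
T_f = (27.54*353.7 + 1487.6*(-7.543) + 270.23*(-7.543)) / (27.54 + 1487.6 + 270.23)
    = -3516.9 / 1785.4 ≈ -1.97 °C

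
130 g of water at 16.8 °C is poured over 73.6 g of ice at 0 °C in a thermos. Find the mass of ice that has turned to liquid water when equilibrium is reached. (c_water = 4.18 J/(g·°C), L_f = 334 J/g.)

m_melted ≈ 27.3 g

Cooling the water to 0 °C releases 130×4.18×16.8 = 9129.1 J.
Melting all 73.6 g of ice would need 73.6×334 = 24582 J.
Since 9129.1 < 24582 J, not all the ice melts; equilibrium is at 0 °C.
m_melted×334 = 9129.1  ⇒  m_melted ≈ 27.33 g.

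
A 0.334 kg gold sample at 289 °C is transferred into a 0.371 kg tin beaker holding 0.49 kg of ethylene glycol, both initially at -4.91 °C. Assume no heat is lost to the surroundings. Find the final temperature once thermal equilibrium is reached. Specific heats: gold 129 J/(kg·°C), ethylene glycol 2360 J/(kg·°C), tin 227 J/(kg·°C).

T_f ≈ 5.0 °C

T_f is the heat-capacity-weighted average of the initial temperatures:
T_f = (43.09×289 + 1156.4×(-4.91) + 84.22×(-4.91)) / (43.09 + 1156.4 + 84.22)
    = 6360.4 / 1283.7 ≈ 4.95 °C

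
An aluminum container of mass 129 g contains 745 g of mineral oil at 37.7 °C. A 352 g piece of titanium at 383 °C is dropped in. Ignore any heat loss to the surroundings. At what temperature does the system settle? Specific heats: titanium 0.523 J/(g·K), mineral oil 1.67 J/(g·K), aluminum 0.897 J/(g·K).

Conservation of energy gives ΣQ = 0:
352*0.523*(T − 383) + 745*1.67*(T − 37.7) + 129*0.897*(T − 37.7) = 0
(184.1 + 1244.1 + 115.71) T = 184.1*383 + 1244.1*37.7 + 115.71*37.7
T ≈ 78.87 °C

T_f ≈ 78.9 °C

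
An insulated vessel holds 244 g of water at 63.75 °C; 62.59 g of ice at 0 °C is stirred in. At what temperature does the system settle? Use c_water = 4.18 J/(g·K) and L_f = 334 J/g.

Conservation of energy gives ΣQ = 0:
fusion: m_ice L_f = 62.59·334 = 20905; warm the meltwater: 261.63 T; water cools: 244·4.18·(T − 63.75) = 1019.9(T − 63.75)
1281.5 T = 65020 − 20905 = 44115
T ≈ 34.42 °C — above 0 °C, consistent with complete melting.

T_f ≈ 34.4 °C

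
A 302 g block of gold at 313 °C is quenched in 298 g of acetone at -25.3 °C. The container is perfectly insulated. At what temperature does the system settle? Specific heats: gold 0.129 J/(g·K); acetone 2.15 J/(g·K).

T_f ≈ -5.9 °C

With ΣQ=0 the equilibrium temperature is the m·c-weighted mean:
T_f = (38.96*313 + 640.7*(-25.3)) / (38.96 + 640.7)
    = -4015.9 / 679.66 ≈ -5.91 °C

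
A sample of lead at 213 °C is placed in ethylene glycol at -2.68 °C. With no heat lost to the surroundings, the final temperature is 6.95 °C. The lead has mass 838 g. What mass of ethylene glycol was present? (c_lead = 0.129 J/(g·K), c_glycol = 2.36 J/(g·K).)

m ≈ 980 g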